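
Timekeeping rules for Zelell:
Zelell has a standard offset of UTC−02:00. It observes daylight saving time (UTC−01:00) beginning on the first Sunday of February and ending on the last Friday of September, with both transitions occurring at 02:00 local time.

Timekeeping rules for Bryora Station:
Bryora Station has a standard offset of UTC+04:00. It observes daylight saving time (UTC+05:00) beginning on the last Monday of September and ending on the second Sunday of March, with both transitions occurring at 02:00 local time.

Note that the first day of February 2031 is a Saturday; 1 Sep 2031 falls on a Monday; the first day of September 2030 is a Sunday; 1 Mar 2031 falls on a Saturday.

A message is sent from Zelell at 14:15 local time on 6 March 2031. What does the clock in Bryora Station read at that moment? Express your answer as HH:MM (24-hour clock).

20:15

1 February 2031 is a Saturday, so the first Sunday is February 2.
1 September 2031 is a Monday, so Fridays fall on 5, 12, 19, 26; the last is September 26.
6 March 2031 falls between 2 February and 26 September, so daylight saving is in effect and Zelell is at UTC−01:00.
14:15 Zelell + 1h = 15:15 UTC.
1 September 2030 is a Sunday, so Mondays fall on 2, 9, 16, 23, 30; the last is September 30.
1 March 2031 is a Saturday, so the first Sunday is March 2 and the second is March 9.
At the standard offset (UTC+04:00), 15:15 UTC + 4h = 19:15 Bryora Station standard time.
Daylight saving runs 30 September 2030 – 9 March 2031; the standard-time date in Bryora Station, 6 March 2031, is inside that window, so Bryora Station is at UTC+05:00.
15:15 UTC + 5h = 20:15 Bryora Station.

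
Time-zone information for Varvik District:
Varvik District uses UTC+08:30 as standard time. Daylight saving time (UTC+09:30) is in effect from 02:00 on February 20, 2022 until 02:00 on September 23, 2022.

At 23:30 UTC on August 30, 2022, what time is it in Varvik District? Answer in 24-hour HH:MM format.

09:00

At the standard offset (UTC+08:30), 23:30 UTC + 8h30m = 08:00 Varvik District standard time (rolling into the next day, 31 August 2022).
The standard-time date in Varvik District, August 31, 2022, falls between 20 February and 23 September, so daylight saving is in effect and Varvik District is at UTC+09:30.
23:30 UTC + 9h30m = 09:00 local (rolling into the next day, 31 August 2022).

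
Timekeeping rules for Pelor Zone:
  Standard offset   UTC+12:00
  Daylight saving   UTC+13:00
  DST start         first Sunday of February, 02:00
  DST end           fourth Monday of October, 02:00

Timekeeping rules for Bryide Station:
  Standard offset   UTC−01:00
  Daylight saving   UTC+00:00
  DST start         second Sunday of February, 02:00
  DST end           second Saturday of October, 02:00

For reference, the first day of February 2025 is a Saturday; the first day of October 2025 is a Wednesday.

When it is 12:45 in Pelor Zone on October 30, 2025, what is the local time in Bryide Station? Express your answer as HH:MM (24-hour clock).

23:45

1 February 2025 is a Saturday, so the first Sunday is February 2.
1 October 2025 is a Wednesday, so the first Monday is October 6 and the fourth is October 27.
October 30, 2025 is outside the daylight-saving period (2 February – 27 October), so Pelor Zone is on standard time, UTC+12:00.
12:45 Pelor Zone − 12h = 00:45 UTC.
1 February 2025 is a Saturday, so the first Sunday is February 2 and the second is February 9.
1 October 2025 is a Wednesday, so the first Saturday is October 4 and the second is October 11.
At the standard offset (UTC−01:00), 00:45 UTC − 1h = 23:45 Bryide Station standard time (rolling into the previous day, 29 October 2025).
The standard-time date in Bryide Station, October 29, 2025, does not fall between 9 February and 11 October, so daylight saving is not in effect and Bryide Station is at UTC−01:00.
00:45 UTC − 1h = 23:45 Bryide Station (rolling into the previous day, 29 October 2025).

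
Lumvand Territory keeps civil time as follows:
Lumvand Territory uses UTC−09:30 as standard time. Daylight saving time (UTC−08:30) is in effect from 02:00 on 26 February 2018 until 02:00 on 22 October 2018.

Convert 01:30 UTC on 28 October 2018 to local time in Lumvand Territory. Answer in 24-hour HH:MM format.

At the standard offset (UTC−09:30), 01:30 UTC − 9h30m = 16:00 Lumvand Territory standard time (rolling into the previous day, 27 October 2018).
The standard-time date in Lumvand Territory, 27 October 2018, is outside the daylight-saving period (26 February – 22 October), so Lumvand Territory is on standard time, UTC−09:30.
01:30 UTC − 9h30m = 16:00 local (rolling into the previous day, 27 October 2018).

16:00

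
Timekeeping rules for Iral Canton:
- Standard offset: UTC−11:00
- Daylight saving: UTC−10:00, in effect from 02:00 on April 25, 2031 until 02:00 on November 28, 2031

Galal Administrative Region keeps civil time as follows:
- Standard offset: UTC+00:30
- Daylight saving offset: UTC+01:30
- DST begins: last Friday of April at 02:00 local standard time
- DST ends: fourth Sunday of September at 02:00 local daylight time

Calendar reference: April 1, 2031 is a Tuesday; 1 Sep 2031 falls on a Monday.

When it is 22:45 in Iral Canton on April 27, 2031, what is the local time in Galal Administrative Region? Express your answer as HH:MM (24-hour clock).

Daylight saving runs 25 April – 28 November; April 27, 2031 is inside that window, so Iral Canton is at UTC−10:00.
22:45 Iral Canton + 10h = 08:45 UTC (rolling into the next day, 28 April 2031).
1 April 2031 is a Tuesday, so Fridays fall on 4, 11, 18, 25; the last is April 25.
1 September 2031 is a Monday, so the first Sunday is September 7 and the fourth is September 28.
At the standard offset (UTC+00:30), 08:45 UTC + 0h30m = 09:15 Galal Administrative Region standard time.
Daylight saving runs 25 April – 28 September; the standard-time date in Galal Administrative Region, April 28, 2031, is inside that window, so Galal Administrative Region is at UTC+01:30.
08:45 UTC + 1h30m = 10:15 Galal Administrative Region.

10:15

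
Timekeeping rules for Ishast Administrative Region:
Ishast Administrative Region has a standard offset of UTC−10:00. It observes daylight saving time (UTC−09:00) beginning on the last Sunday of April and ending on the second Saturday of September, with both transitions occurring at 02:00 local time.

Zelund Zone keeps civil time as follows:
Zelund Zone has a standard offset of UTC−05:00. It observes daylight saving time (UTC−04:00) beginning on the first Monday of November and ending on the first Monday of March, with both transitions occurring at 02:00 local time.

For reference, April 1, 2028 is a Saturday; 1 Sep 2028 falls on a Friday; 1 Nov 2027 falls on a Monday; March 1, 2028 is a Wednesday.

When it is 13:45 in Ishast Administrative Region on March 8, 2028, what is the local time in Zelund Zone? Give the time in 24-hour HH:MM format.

18:45

1 April 2028 is a Saturday, so Sundays fall on 2, 9, 16, 23, 30; the last is April 30.
1 September 2028 is a Friday, so the first Saturday is September 2 and the second is September 9.
March 8, 2028 does not fall between 30 April and 9 September, so daylight saving is not in effect and Ishast Administrative Region is at UTC−10:00.
13:45 Ishast Administrative Region + 10h = 23:45 UTC.
1 November 2027 is a Monday, so the first Monday is November 1.
1 March 2028 is a Wednesday, so the first Monday is March 6.
At the standard offset (UTC−05:00), 23:45 UTC − 5h = 18:45 Zelund Zone standard time.
Daylight saving runs 1 November 2027 – 6 March 2028; the standard-time date in Zelund Zone, March 8, 2028, is outside that window, so Zelund Zone is on standard time at UTC−05:00.
23:45 UTC − 5h = 18:45 Zelund Zone.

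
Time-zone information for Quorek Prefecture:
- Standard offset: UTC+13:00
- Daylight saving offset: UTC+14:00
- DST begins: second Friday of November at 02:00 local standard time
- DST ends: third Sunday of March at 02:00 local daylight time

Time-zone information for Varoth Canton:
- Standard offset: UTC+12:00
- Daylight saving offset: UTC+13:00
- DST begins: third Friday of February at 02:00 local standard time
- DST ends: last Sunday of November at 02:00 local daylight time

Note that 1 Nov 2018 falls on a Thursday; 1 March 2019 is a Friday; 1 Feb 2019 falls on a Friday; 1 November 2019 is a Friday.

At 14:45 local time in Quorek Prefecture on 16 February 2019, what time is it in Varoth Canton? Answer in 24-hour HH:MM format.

13:45

1 November 2018 is a Thursday, so the first Friday is November 2 and the second is November 9.
1 March 2019 is a Friday, so the first Sunday is March 3 and the third is March 17.
Daylight saving runs 9 November 2018 – 17 March 2019; 16 February 2019 is inside that window, so Quorek Prefecture is at UTC+14:00.
14:45 Quorek Prefecture − 14h = 00:45 UTC.
1 February 2019 is a Friday, so the first Friday is February 1 and the third is February 15.
1 November 2019 is a Friday, so Sundays fall on 3, 10, 17, 24; the last is November 24.
At the standard offset (UTC+12:00), 00:45 UTC + 12h = 12:45 Varoth Canton standard time.
The standard-time date in Varoth Canton, 16 February 2019, falls between 15 February and 24 November, so daylight saving is in effect and Varoth Canton is at UTC+13:00.
00:45 UTC + 13h = 13:45 Varoth Canton.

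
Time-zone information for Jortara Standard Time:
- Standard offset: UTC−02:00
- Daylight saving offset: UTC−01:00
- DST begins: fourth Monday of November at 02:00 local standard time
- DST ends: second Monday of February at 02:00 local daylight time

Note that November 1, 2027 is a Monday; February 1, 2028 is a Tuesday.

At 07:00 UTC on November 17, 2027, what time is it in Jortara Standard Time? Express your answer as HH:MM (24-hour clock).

05:00

1 November 2027 is a Monday, so the first Monday is November 1 and the fourth is November 22.
1 February 2028 is a Tuesday, so the first Monday is February 7 and the second is February 14.
At the standard offset (UTC−02:00), 07:00 UTC − 2h = 05:00 Jortara Standard Time standard time.
Daylight saving runs 22 November 2027 – 14 February 2028; the standard-time date in Jortara Standard Time, November 17, 2027, is outside that window, so Jortara Standard Time is on standard time at UTC−02:00.
07:00 UTC − 2h = 05:00 local.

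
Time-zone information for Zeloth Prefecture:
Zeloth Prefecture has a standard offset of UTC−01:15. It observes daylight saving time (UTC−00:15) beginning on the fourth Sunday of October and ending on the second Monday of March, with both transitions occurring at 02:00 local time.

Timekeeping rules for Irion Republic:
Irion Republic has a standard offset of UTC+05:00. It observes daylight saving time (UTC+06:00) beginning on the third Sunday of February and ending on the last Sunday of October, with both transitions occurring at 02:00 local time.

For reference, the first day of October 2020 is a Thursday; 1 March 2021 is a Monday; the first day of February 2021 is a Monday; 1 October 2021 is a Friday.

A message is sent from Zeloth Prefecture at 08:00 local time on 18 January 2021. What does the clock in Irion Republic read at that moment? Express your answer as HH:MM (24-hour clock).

13:15

1 October 2020 is a Thursday, so the first Sunday is October 4 and the fourth is October 25.
1 March 2021 is a Monday, so the first Monday is March 1 and the second is March 8.
18 January 2021 falls between 25 October 2020 and 8 March 2021, so daylight saving is in effect and Zeloth Prefecture is at UTC−00:15.
08:00 Zeloth Prefecture + 0h15m = 08:15 UTC.
1 February 2021 is a Monday, so the first Sunday is February 7 and the third is February 21.
1 October 2021 is a Friday, so Sundays fall on 3, 10, 17, 24, 31; the last is October 31.
At the standard offset (UTC+05:00), 08:15 UTC + 5h = 13:15 Irion Republic standard time.
The standard-time date in Irion Republic, 18 January 2021, is outside the daylight-saving period (21 February – 31 October), so Irion Republic is on standard time, UTC+05:00.
08:15 UTC + 5h = 13:15 Irion Republic.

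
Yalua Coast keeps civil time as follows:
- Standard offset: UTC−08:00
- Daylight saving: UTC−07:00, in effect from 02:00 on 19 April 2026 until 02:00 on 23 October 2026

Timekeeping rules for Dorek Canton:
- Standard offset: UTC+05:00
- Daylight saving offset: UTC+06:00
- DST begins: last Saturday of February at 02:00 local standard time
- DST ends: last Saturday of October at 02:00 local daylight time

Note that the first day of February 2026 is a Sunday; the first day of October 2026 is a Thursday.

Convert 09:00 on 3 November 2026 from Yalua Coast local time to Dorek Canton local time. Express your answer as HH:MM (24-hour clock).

3 November 2026 is outside the daylight-saving period (19 April – 23 October), so Yalua Coast is on standard time, UTC−08:00.
09:00 Yalua Coast + 8h = 17:00 UTC.
1 February 2026 is a Sunday, so Saturdays fall on 7, 14, 21, 28; the last is February 28.
1 October 2026 is a Thursday, so Saturdays fall on 3, 10, 17, 24, 31; the last is October 31.
At the standard offset (UTC+05:00), 17:00 UTC + 5h = 22:00 Dorek Canton standard time.
The standard-time date in Dorek Canton, 3 November 2026, is outside the daylight-saving period (28 February – 31 October), so Dorek Canton is on standard time, UTC+05:00.
17:00 UTC + 5h = 22:00 Dorek Canton.

22:00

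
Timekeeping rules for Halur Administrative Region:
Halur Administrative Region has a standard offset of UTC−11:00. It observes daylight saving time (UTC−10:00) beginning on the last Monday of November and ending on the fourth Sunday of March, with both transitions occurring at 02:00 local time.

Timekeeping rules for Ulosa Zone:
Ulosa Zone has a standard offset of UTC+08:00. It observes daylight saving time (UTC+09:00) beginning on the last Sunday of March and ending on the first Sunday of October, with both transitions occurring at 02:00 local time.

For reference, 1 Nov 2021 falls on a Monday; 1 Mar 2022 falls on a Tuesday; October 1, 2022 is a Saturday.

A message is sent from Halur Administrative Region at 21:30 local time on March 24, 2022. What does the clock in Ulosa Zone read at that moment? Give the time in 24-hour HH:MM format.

15:30

1 November 2021 is a Monday, so Mondays fall on 1, 8, 15, 22, 29; the last is November 29.
1 March 2022 is a Tuesday, so the first Sunday is March 6 and the fourth is March 27.
Daylight saving runs 29 November 2021 – 27 March 2022; March 24, 2022 is inside that window, so Halur Administrative Region is at UTC−10:00.
21:30 Halur Administrative Region + 10h = 07:30 UTC (rolling into the next day, 25 March 2022).
1 March 2022 is a Tuesday, so Sundays fall on 6, 13, 20, 27; the last is March 27.
1 October 2022 is a Saturday, so the first Sunday is October 2.
At the standard offset (UTC+08:00), 07:30 UTC + 8h = 15:30 Ulosa Zone standard time.
The standard-time date in Ulosa Zone, March 25, 2022, is outside the daylight-saving period (27 March – 2 October), so Ulosa Zone is on standard time, UTC+08:00.
07:30 UTC + 8h = 15:30 Ulosa Zone.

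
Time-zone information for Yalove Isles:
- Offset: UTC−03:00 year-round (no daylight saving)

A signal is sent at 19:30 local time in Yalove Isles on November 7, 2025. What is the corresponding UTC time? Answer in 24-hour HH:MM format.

Yalove Isles has no daylight saving, so its offset is UTC−03:00 year-round.
19:30 local + 3h = 22:30 UTC.

22:30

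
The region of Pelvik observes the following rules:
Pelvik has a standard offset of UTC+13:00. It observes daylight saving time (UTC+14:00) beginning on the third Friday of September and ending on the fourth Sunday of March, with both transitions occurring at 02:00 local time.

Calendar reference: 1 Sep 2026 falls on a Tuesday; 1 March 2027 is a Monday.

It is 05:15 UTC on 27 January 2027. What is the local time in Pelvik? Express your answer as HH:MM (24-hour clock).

19:15

1 September 2026 is a Tuesday, so the first Friday is September 4 and the third is September 18.
1 March 2027 is a Monday, so the first Sunday is March 7 and the fourth is March 28.
At the standard offset (UTC+13:00), 05:15 UTC + 13h = 18:15 Pelvik standard time.
The standard-time date in Pelvik, 27 January 2027, falls between 18 September 2026 and 28 March 2027, so daylight saving is in effect and Pelvik is at UTC+14:00.
05:15 UTC + 14h = 19:15 local.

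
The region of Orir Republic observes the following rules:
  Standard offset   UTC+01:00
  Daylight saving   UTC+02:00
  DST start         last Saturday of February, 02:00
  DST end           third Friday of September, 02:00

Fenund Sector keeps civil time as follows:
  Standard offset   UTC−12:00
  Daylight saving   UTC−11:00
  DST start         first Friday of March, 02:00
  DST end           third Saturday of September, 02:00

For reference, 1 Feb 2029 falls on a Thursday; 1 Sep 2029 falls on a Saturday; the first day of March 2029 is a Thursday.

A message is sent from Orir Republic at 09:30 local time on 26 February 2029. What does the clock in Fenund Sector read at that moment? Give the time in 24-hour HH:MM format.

1 February 2029 is a Thursday, so Saturdays fall on 3, 10, 17, 24; the last is February 24.
1 September 2029 is a Saturday, so the first Friday is September 7 and the third is September 21.
26 February 2029 lies within the daylight-saving period (24 February – 21 September), so Orir Republic is on daylight time, UTC+02:00.
09:30 Orir Republic − 2h = 07:30 UTC.
1 March 2029 is a Thursday, so the first Friday is March 2.
1 September 2029 is a Saturday, so the first Saturday is September 1 and the third is September 15.
At the standard offset (UTC−12:00), 07:30 UTC − 12h = 19:30 Fenund Sector standard time (rolling into the previous day, 25 February 2029).
Daylight saving runs 2 March – 15 September; the standard-time date in Fenund Sector, 25 February 2029, is outside that window, so Fenund Sector is on standard time at UTC−12:00.
07:30 UTC − 12h = 19:30 Fenund Sector (rolling into the previous day, 25 February 2029).

19:30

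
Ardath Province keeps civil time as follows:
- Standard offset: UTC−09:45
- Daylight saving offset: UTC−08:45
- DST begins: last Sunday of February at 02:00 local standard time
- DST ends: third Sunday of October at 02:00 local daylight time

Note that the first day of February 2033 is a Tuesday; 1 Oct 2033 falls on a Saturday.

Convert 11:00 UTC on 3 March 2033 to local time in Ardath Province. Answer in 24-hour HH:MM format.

02:15

1 February 2033 is a Tuesday, so Sundays fall on 6, 13, 20, 27; the last is February 27.
1 October 2033 is a Saturday, so the first Sunday is October 2 and the third is October 16.
At the standard offset (UTC−09:45), 11:00 UTC − 9h45m = 01:15 Ardath Province standard time.
The standard-time date in Ardath Province, 3 March 2033, lies within the daylight-saving period (27 February – 16 October), so Ardath Province is on daylight time, UTC−08:45.
11:00 UTC − 8h45m = 02:15 local.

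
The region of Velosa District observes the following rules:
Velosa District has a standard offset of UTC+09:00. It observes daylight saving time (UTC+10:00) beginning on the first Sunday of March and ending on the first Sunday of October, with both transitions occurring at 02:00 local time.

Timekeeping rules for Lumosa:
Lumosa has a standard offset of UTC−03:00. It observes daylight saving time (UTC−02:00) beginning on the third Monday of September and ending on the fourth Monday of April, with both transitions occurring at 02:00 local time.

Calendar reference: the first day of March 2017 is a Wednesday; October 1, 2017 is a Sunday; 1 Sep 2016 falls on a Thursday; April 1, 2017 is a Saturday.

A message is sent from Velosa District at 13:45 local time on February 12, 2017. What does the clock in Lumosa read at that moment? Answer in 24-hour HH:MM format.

02:45

1 March 2017 is a Wednesday, so the first Sunday is March 5.
1 October 2017 is a Sunday, so the first Sunday is October 1.
February 12, 2017 does not fall between 5 March and 1 October, so daylight saving is not in effect and Velosa District is at UTC+09:00.
13:45 Velosa District − 9h = 04:45 UTC.
1 September 2016 is a Thursday, so the first Monday is September 5 and the third is September 19.
1 April 2017 is a Saturday, so the first Monday is April 3 and the fourth is April 24.
At the standard offset (UTC−03:00), 04:45 UTC − 3h = 01:45 Lumosa standard time.
Daylight saving runs 19 September 2016 – 24 April 2017; the standard-time date in Lumosa, February 12, 2017, is inside that window, so Lumosa is at UTC−02:00.
04:45 UTC − 2h = 02:45 Lumosa.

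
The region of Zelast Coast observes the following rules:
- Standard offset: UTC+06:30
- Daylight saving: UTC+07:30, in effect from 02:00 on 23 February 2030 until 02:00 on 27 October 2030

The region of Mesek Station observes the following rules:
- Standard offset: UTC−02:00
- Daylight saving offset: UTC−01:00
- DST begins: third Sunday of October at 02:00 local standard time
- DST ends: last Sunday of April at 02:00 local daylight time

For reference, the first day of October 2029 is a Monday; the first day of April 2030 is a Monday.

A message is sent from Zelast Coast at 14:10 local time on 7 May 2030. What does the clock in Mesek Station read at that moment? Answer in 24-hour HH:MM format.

04:40

7 May 2030 falls between 23 February and 27 October, so daylight saving is in effect and Zelast Coast is at UTC+07:30.
14:10 Zelast Coast − 7h30m = 06:40 UTC.
1 October 2029 is a Monday, so the first Sunday is October 7 and the third is October 21.
1 April 2030 is a Monday, so Sundays fall on 7, 14, 21, 28; the last is April 28.
At the standard offset (UTC−02:00), 06:40 UTC − 2h = 04:40 Mesek Station standard time.
Daylight saving runs 21 October 2029 – 28 April 2030; the standard-time date in Mesek Station, 7 May 2030, is outside that window, so Mesek Station is on standard time at UTC−02:00.
06:40 UTC − 2h = 04:40 Mesek Station.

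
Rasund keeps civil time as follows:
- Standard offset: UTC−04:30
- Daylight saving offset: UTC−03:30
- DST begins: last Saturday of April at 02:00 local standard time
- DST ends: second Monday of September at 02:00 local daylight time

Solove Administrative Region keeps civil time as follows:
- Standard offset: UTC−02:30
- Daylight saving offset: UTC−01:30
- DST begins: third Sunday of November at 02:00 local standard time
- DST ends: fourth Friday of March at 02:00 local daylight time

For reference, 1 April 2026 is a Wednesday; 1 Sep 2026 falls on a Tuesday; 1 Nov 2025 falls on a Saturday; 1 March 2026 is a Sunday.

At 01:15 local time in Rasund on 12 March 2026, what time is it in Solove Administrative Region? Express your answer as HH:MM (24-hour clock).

04:15

1 April 2026 is a Wednesday, so Saturdays fall on 4, 11, 18, 25; the last is April 25.
1 September 2026 is a Tuesday, so the first Monday is September 7 and the second is September 14.
12 March 2026 is outside the daylight-saving period (25 April – 14 September), so Rasund is on standard time, UTC−04:30.
01:15 Rasund + 4h30m = 05:45 UTC.
1 November 2025 is a Saturday, so the first Sunday is November 2 and the third is November 16.
1 March 2026 is a Sunday, so the first Friday is March 6 and the fourth is March 27.
At the standard offset (UTC−02:30), 05:45 UTC − 2h30m = 03:15 Solove Administrative Region standard time.
The standard-time date in Solove Administrative Region, 12 March 2026, lies within the daylight-saving period (16 November 2025 – 27 March 2026), so Solove Administrative Region is on daylight time, UTC−01:30.
05:45 UTC − 1h30m = 04:15 Solove Administrative Region.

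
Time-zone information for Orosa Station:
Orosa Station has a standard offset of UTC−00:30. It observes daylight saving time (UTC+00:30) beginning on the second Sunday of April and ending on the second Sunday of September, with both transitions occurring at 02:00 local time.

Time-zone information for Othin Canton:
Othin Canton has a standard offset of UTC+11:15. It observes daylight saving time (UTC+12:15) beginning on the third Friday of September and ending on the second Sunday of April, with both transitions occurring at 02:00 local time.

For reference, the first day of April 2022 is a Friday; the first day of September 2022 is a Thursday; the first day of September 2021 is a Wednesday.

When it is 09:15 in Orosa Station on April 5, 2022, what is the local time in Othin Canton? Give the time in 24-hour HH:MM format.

22:00

1 April 2022 is a Friday, so the first Sunday is April 3 and the second is April 10.
1 September 2022 is a Thursday, so the first Sunday is September 4 and the second is September 11.
April 5, 2022 does not fall between 10 April and 11 September, so daylight saving is not in effect and Orosa Station is at UTC−00:30.
09:15 Orosa Station + 0h30m = 09:45 UTC.
1 September 2021 is a Wednesday, so the first Friday is September 3 and the third is September 17.
1 April 2022 is a Friday, so the first Sunday is April 3 and the second is April 10.
At the standard offset (UTC+11:15), 09:45 UTC + 11h15m = 21:00 Othin Canton standard time.
The standard-time date in Othin Canton, April 5, 2022, falls between 17 September 2021 and 10 April 2022, so daylight saving is in effect and Othin Canton is at UTC+12:15.
09:45 UTC + 12h15m = 22:00 Othin Canton.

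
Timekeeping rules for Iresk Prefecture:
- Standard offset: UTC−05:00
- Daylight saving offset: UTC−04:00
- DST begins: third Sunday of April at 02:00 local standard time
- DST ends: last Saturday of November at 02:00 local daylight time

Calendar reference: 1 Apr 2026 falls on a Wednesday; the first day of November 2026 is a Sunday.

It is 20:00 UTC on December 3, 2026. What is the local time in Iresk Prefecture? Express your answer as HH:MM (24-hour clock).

1 April 2026 is a Wednesday, so the first Sunday is April 5 and the third is April 19.
1 November 2026 is a Sunday, so Saturdays fall on 7, 14, 21, 28; the last is November 28.
At the standard offset (UTC−05:00), 20:00 UTC − 5h = 15:00 Iresk Prefecture standard time.
Daylight saving runs 19 April – 28 November; the standard-time date in Iresk Prefecture, December 3, 2026, is outside that window, so Iresk Prefecture is on standard time at UTC−05:00.
20:00 UTC − 5h = 15:00 local.

15:00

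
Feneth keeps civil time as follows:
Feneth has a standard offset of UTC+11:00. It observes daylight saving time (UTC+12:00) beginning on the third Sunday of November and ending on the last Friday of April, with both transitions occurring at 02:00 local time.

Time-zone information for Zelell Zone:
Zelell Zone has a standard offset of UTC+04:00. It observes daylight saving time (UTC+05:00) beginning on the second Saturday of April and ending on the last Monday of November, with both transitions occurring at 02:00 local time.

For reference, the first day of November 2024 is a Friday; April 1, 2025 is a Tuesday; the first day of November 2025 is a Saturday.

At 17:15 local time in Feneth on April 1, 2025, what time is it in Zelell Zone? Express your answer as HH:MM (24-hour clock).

1 November 2024 is a Friday, so the first Sunday is November 3 and the third is November 17.
1 April 2025 is a Tuesday, so Fridays fall on 4, 11, 18, 25; the last is April 25.
April 1, 2025 falls between 17 November 2024 and 25 April 2025, so daylight saving is in effect and Feneth is at UTC+12:00.
17:15 Feneth − 12h = 05:15 UTC.
1 April 2025 is a Tuesday, so the first Saturday is April 5 and the second is April 12.
1 November 2025 is a Saturday, so Mondays fall on 3, 10, 17, 24; the last is November 24.
At the standard offset (UTC+04:00), 05:15 UTC + 4h = 09:15 Zelell Zone standard time.
The standard-time date in Zelell Zone, April 1, 2025, does not fall between 12 April and 24 November, so daylight saving is not in effect and Zelell Zone is at UTC+04:00.
05:15 UTC + 4h = 09:15 Zelell Zone.

09:15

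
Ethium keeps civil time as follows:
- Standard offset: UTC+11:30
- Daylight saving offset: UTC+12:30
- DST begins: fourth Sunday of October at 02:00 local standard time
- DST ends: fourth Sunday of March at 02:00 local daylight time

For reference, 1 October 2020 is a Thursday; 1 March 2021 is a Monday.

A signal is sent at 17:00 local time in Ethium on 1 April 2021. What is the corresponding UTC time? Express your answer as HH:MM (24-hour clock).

1 October 2020 is a Thursday, so the first Sunday is October 4 and the fourth is October 25.
1 March 2021 is a Monday, so the first Sunday is March 7 and the fourth is March 28.
1 April 2021 does not fall between 25 October 2020 and 28 March 2021, so daylight saving is not in effect and Ethium is at UTC+11:30.
17:00 local − 11h30m = 05:30 UTC.

05:30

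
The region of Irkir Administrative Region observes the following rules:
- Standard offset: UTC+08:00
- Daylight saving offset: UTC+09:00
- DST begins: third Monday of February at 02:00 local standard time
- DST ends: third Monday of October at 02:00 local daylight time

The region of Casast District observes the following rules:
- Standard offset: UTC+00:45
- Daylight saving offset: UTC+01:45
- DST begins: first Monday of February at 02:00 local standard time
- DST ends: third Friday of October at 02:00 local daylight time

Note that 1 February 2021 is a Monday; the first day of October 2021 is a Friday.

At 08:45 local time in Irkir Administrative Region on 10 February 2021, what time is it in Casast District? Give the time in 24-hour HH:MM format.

1 February 2021 is a Monday, so the first Monday is February 1 and the third is February 15.
1 October 2021 is a Friday, so the first Monday is October 4 and the third is October 18.
Daylight saving runs 15 February – 18 October; 10 February 2021 is outside that window, so Irkir Administrative Region is on standard time at UTC+08:00.
08:45 Irkir Administrative Region − 8h = 00:45 UTC.
1 February 2021 is a Monday, so the first Monday is February 1.
1 October 2021 is a Friday, so the first Friday is October 1 and the third is October 15.
At the standard offset (UTC+00:45), 00:45 UTC + 0h45m = 01:30 Casast District standard time.
Daylight saving runs 1 February – 15 October; the standard-time date in Casast District, 10 February 2021, is inside that window, so Casast District is at UTC+01:45.
00:45 UTC + 1h45m = 02:30 Casast District.

02:30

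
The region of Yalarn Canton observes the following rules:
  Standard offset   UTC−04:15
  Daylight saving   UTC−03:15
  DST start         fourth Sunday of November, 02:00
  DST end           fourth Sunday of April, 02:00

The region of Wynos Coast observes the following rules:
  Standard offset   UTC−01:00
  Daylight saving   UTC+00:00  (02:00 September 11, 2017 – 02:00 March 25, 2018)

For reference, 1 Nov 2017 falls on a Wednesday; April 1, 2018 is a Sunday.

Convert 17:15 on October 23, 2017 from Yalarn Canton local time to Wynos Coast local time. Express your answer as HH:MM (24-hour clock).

21:30

1 November 2017 is a Wednesday, so the first Sunday is November 5 and the fourth is November 26.
1 April 2018 is a Sunday, so the first Sunday is April 1 and the fourth is April 22.
Daylight saving runs 26 November 2017 – 22 April 2018; October 23, 2017 is outside that window, so Yalarn Canton is on standard time at UTC−04:15.
17:15 Yalarn Canton + 4h15m = 21:30 UTC.
At the standard offset (UTC−01:00), 21:30 UTC − 1h = 20:30 Wynos Coast standard time.
The standard-time date in Wynos Coast, October 23, 2017, lies within the daylight-saving period (11 September 2017 – 25 March 2018), so Wynos Coast is on daylight time, UTC+00:00.
21:30 UTC + 0h = 21:30 Wynos Coast.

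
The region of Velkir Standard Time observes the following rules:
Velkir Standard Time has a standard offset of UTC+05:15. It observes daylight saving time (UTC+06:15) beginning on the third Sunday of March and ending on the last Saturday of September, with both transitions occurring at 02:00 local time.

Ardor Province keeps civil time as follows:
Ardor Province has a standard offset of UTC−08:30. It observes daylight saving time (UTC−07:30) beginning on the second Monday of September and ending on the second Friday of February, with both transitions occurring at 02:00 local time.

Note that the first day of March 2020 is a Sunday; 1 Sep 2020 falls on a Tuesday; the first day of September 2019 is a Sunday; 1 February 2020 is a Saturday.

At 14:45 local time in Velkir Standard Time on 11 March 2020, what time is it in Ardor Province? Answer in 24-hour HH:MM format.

1 March 2020 is a Sunday, so the first Sunday is March 1 and the third is March 15.
1 September 2020 is a Tuesday, so Saturdays fall on 5, 12, 19, 26; the last is September 26.
11 March 2020 is outside the daylight-saving period (15 March – 26 September), so Velkir Standard Time is on standard time, UTC+05:15.
14:45 Velkir Standard Time − 5h15m = 09:30 UTC.
1 September 2019 is a Sunday, so the first Monday is September 2 and the second is September 9.
1 February 2020 is a Saturday, so the first Friday is February 7 and the second is February 14.
At the standard offset (UTC−08:30), 09:30 UTC − 8h30m = 01:00 Ardor Province standard time.
The standard-time date in Ardor Province, 11 March 2020, is outside the daylight-saving period (9 September 2019 – 14 February 2020), so Ardor Province is on standard time, UTC−08:30.
09:30 UTC − 8h30m = 01:00 Ardor Province.

01:00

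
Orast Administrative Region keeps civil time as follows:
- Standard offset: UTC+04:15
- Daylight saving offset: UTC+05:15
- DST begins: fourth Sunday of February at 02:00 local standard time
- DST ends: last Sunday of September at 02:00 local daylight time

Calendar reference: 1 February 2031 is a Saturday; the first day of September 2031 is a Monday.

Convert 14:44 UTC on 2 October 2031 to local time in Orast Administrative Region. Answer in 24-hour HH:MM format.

1 February 2031 is a Saturday, so the first Sunday is February 2 and the fourth is February 23.
1 September 2031 is a Monday, so Sundays fall on 7, 14, 21, 28; the last is September 28.
At the standard offset (UTC+04:15), 14:44 UTC + 4h15m = 18:59 Orast Administrative Region standard time.
Daylight saving runs 23 February – 28 September; the standard-time date in Orast Administrative Region, 2 October 2031, is outside that window, so Orast Administrative Region is on standard time at UTC+04:15.
14:44 UTC + 4h15m = 18:59 local.

18:59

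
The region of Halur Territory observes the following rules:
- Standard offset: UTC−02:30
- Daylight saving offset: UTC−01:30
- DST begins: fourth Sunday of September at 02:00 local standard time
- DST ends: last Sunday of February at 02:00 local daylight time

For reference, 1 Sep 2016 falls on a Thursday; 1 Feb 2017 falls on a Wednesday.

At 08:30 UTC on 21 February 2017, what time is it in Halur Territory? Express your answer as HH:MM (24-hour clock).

1 September 2016 is a Thursday, so the first Sunday is September 4 and the fourth is September 25.
1 February 2017 is a Wednesday, so Sundays fall on 5, 12, 19, 26; the last is February 26.
At the standard offset (UTC−02:30), 08:30 UTC − 2h30m = 06:00 Halur Territory standard time.
Daylight saving runs 25 September 2016 – 26 February 2017; the standard-time date in Halur Territory, 21 February 2017, is inside that window, so Halur Territory is at UTC−01:30.
08:30 UTC − 1h30m = 07:00 local.

07:00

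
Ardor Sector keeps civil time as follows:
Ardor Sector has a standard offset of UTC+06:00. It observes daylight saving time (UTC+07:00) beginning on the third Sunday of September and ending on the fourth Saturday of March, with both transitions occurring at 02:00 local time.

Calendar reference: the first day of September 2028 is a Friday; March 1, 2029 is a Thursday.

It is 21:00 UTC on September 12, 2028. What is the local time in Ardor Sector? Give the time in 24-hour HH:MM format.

1 September 2028 is a Friday, so the first Sunday is September 3 and the third is September 17.
1 March 2029 is a Thursday, so the first Saturday is March 3 and the fourth is March 24.
At the standard offset (UTC+06:00), 21:00 UTC + 6h = 03:00 Ardor Sector standard time (rolling into the next day, 13 September 2028).
The standard-time date in Ardor Sector, September 13, 2028, is outside the daylight-saving period (17 September 2028 – 24 March 2029), so Ardor Sector is on standard time, UTC+06:00.
21:00 UTC + 6h = 03:00 local (rolling into the next day, 13 September 2028).

03:00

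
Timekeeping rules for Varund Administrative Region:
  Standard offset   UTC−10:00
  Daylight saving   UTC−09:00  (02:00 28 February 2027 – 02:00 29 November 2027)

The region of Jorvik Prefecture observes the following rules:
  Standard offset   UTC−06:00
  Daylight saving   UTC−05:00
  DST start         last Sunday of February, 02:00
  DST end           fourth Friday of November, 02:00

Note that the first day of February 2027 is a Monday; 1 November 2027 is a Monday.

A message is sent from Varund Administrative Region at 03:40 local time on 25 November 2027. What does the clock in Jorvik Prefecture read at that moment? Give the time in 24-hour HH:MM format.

Daylight saving runs 28 February – 29 November; 25 November 2027 is inside that window, so Varund Administrative Region is at UTC−09:00.
03:40 Varund Administrative Region + 9h = 12:40 UTC.
1 February 2027 is a Monday, so Sundays fall on 7, 14, 21, 28; the last is February 28.
1 November 2027 is a Monday, so the first Friday is November 5 and the fourth is November 26.
At the standard offset (UTC−06:00), 12:40 UTC − 6h = 06:40 Jorvik Prefecture standard time.
The standard-time date in Jorvik Prefecture, 25 November 2027, falls between 28 February and 26 November, so daylight saving is in effect and Jorvik Prefecture is at UTC−05:00.
12:40 UTC − 5h = 07:40 Jorvik Prefecture.

07:40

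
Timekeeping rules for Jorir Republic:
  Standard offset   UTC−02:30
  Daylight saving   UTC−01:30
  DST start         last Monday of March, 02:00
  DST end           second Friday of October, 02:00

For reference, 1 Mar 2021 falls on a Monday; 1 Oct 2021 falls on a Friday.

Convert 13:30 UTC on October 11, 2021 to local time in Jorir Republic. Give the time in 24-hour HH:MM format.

1 March 2021 is a Monday, so Mondays fall on 1, 8, 15, 22, 29; the last is March 29.
1 October 2021 is a Friday, so the first Friday is October 1 and the second is October 8.
At the standard offset (UTC−02:30), 13:30 UTC − 2h30m = 11:00 Jorir Republic standard time.
Daylight saving runs 29 March – 8 October; the standard-time date in Jorir Republic, October 11, 2021, is outside that window, so Jorir Republic is on standard time at UTC−02:30.
13:30 UTC − 2h30m = 11:00 local.

11:00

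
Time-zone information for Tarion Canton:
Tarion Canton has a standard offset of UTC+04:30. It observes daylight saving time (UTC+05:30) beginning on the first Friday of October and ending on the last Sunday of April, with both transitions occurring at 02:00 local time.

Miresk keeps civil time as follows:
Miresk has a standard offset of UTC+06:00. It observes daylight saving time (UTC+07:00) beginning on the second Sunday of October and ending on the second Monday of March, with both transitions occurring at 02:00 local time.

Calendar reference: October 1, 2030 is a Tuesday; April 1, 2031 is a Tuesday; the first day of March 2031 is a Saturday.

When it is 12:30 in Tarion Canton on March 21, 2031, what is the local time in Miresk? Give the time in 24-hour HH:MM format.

1 October 2030 is a Tuesday, so the first Friday is October 4.
1 April 2031 is a Tuesday, so Sundays fall on 6, 13, 20, 27; the last is April 27.
Daylight saving runs 4 October 2030 – 27 April 2031; March 21, 2031 is inside that window, so Tarion Canton is at UTC+05:30.
12:30 Tarion Canton − 5h30m = 07:00 UTC.
1 October 2030 is a Tuesday, so the first Sunday is October 6 and the second is October 13.
1 March 2031 is a Saturday, so the first Monday is March 3 and the second is March 10.
At the standard offset (UTC+06:00), 07:00 UTC + 6h = 13:00 Miresk standard time.
Daylight saving runs 13 October 2030 – 10 March 2031; the standard-time date in Miresk, March 21, 2031, is outside that window, so Miresk is on standard time at UTC+06:00.
07:00 UTC + 6h = 13:00 Miresk.

13:00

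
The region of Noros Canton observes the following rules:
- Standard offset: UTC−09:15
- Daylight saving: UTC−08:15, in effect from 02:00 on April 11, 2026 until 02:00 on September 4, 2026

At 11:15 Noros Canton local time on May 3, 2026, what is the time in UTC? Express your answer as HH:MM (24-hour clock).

Daylight saving runs 11 April – 4 September; May 3, 2026 is inside that window, so Noros Canton is at UTC−08:15.
11:15 local + 8h15m = 19:30 UTC.

19:30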